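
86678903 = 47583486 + 39095417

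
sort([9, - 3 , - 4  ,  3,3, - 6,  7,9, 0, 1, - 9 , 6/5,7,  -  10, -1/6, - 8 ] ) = [-10,-9, - 8, - 6, - 4, - 3, -1/6,0,1,6/5 , 3 , 3 , 7 , 7, 9,9 ]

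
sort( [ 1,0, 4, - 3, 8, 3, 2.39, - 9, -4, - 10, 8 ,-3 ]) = [ -10,-9,-4, - 3 ,-3,0, 1,  2.39,3,4,8,8]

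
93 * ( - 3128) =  - 290904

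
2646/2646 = 1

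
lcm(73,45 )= 3285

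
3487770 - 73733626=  - 70245856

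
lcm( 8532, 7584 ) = 68256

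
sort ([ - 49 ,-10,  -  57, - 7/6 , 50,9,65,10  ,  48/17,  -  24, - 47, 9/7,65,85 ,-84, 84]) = [ - 84, -57, - 49,- 47, -24, - 10,  -  7/6, 9/7,48/17, 9, 10,  50,  65,65, 84, 85]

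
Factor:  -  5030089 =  - 127^1 * 39607^1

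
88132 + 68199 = 156331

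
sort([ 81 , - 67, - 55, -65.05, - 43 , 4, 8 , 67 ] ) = [ - 67 , -65.05 ,-55,  -  43, 4, 8, 67,  81]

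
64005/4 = 64005/4 = 16001.25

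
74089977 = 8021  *9237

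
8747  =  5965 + 2782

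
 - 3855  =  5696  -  9551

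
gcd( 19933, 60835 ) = 1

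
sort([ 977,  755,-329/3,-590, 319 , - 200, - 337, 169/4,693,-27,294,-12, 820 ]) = [-590, - 337,-200,  -  329/3, - 27 , - 12, 169/4,294,319, 693,755,820 , 977]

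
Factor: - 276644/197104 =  - 2^(  -  2 )*23^1*31^1 *127^( - 1 ) =- 713/508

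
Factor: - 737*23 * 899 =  - 11^1*23^1*29^1*31^1*67^1 = -15238949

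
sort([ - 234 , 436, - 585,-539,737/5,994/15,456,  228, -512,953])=[ - 585, -539, - 512,- 234, 994/15,737/5, 228, 436,456 , 953 ] 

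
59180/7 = 8454 + 2/7  =  8454.29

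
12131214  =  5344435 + 6786779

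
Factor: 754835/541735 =150967/108347= 108347^ (-1)*150967^1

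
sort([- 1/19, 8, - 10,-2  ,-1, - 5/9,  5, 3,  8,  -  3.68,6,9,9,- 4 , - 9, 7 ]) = [ - 10, - 9, - 4,-3.68,-2, - 1, - 5/9, - 1/19, 3, 5,6,7 , 8,8, 9,9]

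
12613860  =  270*46718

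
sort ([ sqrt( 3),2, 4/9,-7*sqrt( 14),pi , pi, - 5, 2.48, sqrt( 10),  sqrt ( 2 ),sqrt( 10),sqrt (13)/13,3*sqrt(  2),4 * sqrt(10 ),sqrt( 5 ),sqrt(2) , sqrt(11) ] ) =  [ - 7  *  sqrt( 14), -5,sqrt( 13)/13,4/9, sqrt(2),  sqrt(2), sqrt( 3),2,sqrt(5 ) , 2.48, pi,  pi, sqrt( 10),sqrt( 10),sqrt(11),3*sqrt( 2),4*sqrt( 10)]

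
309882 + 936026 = 1245908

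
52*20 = 1040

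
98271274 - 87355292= 10915982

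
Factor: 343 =7^3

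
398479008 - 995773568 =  - 597294560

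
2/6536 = 1/3268 = 0.00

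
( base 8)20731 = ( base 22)hjj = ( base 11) 6568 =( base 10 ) 8665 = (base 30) 9ip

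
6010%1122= 400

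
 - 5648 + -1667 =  - 7315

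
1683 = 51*33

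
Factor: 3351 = 3^1*1117^1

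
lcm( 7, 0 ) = 0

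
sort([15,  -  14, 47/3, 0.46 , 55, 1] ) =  [- 14,0.46,1,15,  47/3,  55 ]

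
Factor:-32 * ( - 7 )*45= 10080 = 2^5*3^2*5^1*7^1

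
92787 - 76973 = 15814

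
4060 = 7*580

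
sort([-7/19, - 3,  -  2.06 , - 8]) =[  -  8, - 3,-2.06 , - 7/19 ] 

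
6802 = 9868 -3066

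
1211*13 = 15743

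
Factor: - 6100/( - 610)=10 = 2^1 * 5^1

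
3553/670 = 3553/670=5.30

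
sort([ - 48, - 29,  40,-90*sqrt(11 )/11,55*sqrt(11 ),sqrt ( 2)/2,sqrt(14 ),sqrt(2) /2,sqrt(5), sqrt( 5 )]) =[ - 48, - 29,-90*sqrt(11)/11,sqrt(2 )/2, sqrt (2) /2,sqrt( 5),sqrt(5 ), sqrt(14 ) , 40,55 * sqrt(11 )]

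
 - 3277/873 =-4+215/873 = -3.75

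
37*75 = 2775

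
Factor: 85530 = 2^1*3^1*5^1*  2851^1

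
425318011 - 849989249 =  - 424671238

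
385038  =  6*64173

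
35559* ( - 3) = -106677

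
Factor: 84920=2^3*5^1*11^1*193^1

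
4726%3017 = 1709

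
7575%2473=156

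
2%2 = 0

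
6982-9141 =  -  2159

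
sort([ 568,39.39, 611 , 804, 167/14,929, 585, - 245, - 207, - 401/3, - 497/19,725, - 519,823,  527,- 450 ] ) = [  -  519, - 450, - 245,-207, - 401/3, - 497/19,167/14,39.39,527,568,  585, 611 , 725,804, 823, 929]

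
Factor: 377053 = 31^1*12163^1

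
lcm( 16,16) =16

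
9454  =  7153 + 2301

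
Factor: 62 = 2^1*31^1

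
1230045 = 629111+600934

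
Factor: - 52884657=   -  3^4* 7^1*19^1*4909^1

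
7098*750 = 5323500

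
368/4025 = 16/175 = 0.09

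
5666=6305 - 639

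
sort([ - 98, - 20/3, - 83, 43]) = [ - 98 ,- 83, - 20/3, 43] 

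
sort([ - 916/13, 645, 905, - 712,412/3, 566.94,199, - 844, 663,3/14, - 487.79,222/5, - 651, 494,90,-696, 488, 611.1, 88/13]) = [-844, - 712, - 696, - 651,-487.79, - 916/13,3/14, 88/13,  222/5, 90, 412/3, 199,488, 494,566.94, 611.1, 645 , 663, 905]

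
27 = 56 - 29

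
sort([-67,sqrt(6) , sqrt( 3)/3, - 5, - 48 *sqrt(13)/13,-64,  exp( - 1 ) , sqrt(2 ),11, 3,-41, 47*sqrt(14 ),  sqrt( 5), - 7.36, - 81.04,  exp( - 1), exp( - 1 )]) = [ - 81.04, - 67 , - 64,-41, - 48*sqrt( 13)/13, - 7.36, - 5, exp ( - 1 ),exp( - 1 ),exp (-1),sqrt( 3 )/3,sqrt ( 2 ), sqrt(5), sqrt ( 6), 3,11,47*sqrt ( 14 )]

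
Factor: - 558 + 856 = 2^1*149^1 = 298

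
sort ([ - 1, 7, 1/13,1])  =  [ - 1, 1/13,1, 7]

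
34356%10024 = 4284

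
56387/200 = 56387/200 = 281.94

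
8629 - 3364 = 5265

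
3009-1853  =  1156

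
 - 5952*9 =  - 53568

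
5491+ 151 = 5642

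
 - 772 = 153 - 925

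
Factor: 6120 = 2^3*3^2*5^1* 17^1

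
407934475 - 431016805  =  -23082330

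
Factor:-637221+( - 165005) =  - 2^1 * 401113^1 = - 802226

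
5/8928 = 5/8928 = 0.00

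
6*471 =2826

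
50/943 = 50/943  =  0.05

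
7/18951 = 7/18951 = 0.00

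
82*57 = 4674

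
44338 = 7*6334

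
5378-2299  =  3079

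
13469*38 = 511822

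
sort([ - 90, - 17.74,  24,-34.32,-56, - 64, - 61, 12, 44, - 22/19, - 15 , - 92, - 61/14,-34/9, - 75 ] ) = [-92, - 90 , - 75, - 64 ,-61, - 56, - 34.32, - 17.74,  -  15, - 61/14, - 34/9, - 22/19,12, 24,44 ]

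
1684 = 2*842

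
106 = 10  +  96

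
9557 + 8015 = 17572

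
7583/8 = 7583/8 = 947.88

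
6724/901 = 7 + 417/901 = 7.46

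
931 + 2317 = 3248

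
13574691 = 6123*2217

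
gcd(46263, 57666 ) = 21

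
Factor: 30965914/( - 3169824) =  - 2211851/226416 = - 2^( - 4 )*3^( - 1)*53^(-1) *59^1*89^(-1)*37489^1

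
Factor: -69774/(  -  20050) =87/25  =  3^1*5^(  -  2)*29^1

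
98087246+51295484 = 149382730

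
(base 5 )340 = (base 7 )164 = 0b1011111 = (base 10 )95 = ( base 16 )5f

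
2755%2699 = 56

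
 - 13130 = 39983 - 53113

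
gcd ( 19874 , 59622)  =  19874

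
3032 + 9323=12355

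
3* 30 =90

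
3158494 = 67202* 47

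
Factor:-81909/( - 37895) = 3^2*5^(-1)*11^( - 1)*13^( - 1 )*19^1*53^( - 1)*479^1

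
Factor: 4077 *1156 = 2^2*3^3 * 17^2*151^1 = 4713012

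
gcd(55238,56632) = 2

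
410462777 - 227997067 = 182465710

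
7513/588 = 12 +457/588 = 12.78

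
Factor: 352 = 2^5*11^1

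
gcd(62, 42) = 2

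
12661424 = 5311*2384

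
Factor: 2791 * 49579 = 138374989 = 43^1*1153^1*2791^1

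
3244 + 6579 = 9823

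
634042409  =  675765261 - 41722852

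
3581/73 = 3581/73  =  49.05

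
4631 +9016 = 13647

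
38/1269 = 38/1269 =0.03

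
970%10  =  0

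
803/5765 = 803/5765 = 0.14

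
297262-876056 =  - 578794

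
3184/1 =3184 = 3184.00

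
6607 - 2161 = 4446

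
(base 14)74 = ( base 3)10210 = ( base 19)57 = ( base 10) 102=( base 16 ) 66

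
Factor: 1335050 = 2^1 * 5^2 * 26701^1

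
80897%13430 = 317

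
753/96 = 251/32 =7.84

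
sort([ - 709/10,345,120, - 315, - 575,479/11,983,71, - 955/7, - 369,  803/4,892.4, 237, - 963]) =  [ - 963,  -  575, -369, - 315,  -  955/7, -709/10,  479/11, 71, 120,803/4,237,345,892.4, 983] 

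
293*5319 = 1558467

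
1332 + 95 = 1427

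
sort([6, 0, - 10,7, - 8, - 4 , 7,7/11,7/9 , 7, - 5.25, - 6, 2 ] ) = [ - 10,-8, - 6  , - 5.25 ,-4,0, 7/11, 7/9,2, 6  ,  7,7, 7]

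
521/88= 5 + 81/88 = 5.92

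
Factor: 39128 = 2^3 * 67^1*73^1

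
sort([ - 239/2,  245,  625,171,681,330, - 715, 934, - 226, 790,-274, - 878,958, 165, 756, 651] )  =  [-878,-715,-274, - 226, - 239/2, 165, 171, 245, 330, 625,651, 681,  756,790,934, 958 ]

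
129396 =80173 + 49223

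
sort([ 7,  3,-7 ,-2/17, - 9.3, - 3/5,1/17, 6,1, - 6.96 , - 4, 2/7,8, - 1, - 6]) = [ - 9.3 , - 7, - 6.96, - 6, - 4 , - 1, - 3/5, - 2/17,1/17, 2/7, 1,3, 6,  7, 8] 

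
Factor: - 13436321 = - 109^1*123269^1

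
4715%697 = 533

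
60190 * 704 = 42373760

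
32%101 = 32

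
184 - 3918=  - 3734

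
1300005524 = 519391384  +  780614140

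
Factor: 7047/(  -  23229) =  - 27/89 = -3^3*89^(-1 )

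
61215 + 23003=84218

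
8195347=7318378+876969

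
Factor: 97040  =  2^4*5^1 * 1213^1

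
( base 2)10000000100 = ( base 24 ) 1IK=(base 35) td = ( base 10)1028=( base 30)148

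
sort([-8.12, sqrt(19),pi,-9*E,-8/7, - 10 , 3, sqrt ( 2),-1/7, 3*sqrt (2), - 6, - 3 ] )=[-9*E,-10,  -  8.12,-6, - 3, - 8/7, - 1/7, sqrt ( 2),3,pi , 3*sqrt(  2 ),sqrt(19 )]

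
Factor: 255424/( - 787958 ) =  - 127712/393979 = - 2^5 * 13^1 *31^( - 1)*71^( - 1)*179^ ( - 1 )*307^1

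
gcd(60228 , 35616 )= 84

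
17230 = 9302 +7928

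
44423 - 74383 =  - 29960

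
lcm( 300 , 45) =900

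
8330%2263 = 1541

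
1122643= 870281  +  252362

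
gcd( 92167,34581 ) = 1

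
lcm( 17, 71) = 1207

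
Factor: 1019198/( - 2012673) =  - 2^1*3^(-1) * 13^(-1) * 19^1 * 26821^1 * 51607^(- 1) 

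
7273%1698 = 481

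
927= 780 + 147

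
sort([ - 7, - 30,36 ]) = [ - 30,-7, 36] 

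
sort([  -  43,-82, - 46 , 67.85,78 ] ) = [ - 82, - 46 , -43 , 67.85, 78]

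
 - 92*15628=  - 1437776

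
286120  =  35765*8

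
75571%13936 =5891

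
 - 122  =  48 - 170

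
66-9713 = -9647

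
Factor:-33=-3^1*11^1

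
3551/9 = 394  +  5/9 = 394.56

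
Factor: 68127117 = 3^1*41^1 * 673^1*823^1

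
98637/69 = 32879/23 = 1429.52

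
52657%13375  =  12532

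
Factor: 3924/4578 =6/7 = 2^1*3^1*7^( - 1)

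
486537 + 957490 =1444027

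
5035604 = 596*8449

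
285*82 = 23370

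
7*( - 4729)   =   - 33103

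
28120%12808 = 2504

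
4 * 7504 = 30016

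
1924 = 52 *37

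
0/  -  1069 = 0/1 = - 0.00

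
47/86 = 47/86=0.55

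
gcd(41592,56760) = 24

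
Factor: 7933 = 7933^1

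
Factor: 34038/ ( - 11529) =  - 2^1*3^(  -  1)*7^(  -  1)*31^1 = - 62/21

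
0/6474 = 0 = 0.00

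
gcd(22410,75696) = 498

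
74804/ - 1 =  - 74804 + 0/1 = - 74804.00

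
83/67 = 1 + 16/67 = 1.24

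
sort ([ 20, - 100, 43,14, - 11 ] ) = [ - 100, - 11,14, 20, 43 ]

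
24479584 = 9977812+14501772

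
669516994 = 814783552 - 145266558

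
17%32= 17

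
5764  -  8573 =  - 2809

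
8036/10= 803 + 3/5 =803.60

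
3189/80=3189/80 = 39.86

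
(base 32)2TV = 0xbbf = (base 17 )a6f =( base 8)5677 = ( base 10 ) 3007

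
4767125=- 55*( - 86675)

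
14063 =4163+9900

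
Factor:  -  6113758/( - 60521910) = 3^( - 1)*5^( - 1)*7^1*31^1 * 14087^1* 2017397^( - 1) = 3056879/30260955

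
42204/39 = 14068/13 = 1082.15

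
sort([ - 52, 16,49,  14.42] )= [-52,14.42,16, 49 ]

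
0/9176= 0= 0.00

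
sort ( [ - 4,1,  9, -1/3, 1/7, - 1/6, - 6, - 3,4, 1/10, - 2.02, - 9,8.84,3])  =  [ - 9,-6, - 4, - 3,- 2.02, - 1/3,-1/6, 1/10, 1/7,1,  3,4, 8.84, 9]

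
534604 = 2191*244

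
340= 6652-6312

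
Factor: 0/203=0^1= 0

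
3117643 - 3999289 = -881646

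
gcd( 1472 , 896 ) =64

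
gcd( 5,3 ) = 1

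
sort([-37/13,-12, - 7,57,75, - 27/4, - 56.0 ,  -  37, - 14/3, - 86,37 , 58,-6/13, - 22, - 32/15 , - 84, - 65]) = [  -  86 ,  -  84,-65,-56.0 ,-37, -22, -12,  -  7, - 27/4 , - 14/3,  -  37/13, - 32/15, - 6/13, 37 , 57,58 , 75 ] 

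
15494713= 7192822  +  8301891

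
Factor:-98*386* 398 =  - 2^3*7^2*193^1*199^1 = -15055544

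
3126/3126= 1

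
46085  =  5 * 9217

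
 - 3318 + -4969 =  - 8287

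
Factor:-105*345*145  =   - 3^2*5^3*7^1*23^1*29^1  =  - 5252625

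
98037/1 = 98037 = 98037.00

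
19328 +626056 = 645384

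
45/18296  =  45/18296  =  0.00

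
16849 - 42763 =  - 25914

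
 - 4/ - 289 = 4/289 = 0.01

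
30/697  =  30/697  =  0.04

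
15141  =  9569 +5572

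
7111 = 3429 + 3682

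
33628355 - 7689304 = 25939051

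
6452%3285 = 3167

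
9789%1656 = 1509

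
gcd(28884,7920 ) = 12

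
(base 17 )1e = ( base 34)v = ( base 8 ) 37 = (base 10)31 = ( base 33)V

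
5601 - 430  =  5171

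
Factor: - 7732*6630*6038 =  - 309526960080 = - 2^4* 3^1*5^1*13^1*17^1 * 1933^1*3019^1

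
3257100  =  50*65142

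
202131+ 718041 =920172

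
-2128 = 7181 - 9309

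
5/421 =5/421  =  0.01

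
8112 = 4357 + 3755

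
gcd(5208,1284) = 12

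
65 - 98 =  - 33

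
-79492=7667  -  87159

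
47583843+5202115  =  52785958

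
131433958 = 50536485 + 80897473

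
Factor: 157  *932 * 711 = 2^2*3^2*79^1 * 157^1* 233^1 = 104036364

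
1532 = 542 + 990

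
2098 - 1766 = 332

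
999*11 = 10989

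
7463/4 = 7463/4 = 1865.75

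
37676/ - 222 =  - 170+32/111 = - 169.71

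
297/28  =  297/28 = 10.61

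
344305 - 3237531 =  - 2893226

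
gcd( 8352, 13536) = 288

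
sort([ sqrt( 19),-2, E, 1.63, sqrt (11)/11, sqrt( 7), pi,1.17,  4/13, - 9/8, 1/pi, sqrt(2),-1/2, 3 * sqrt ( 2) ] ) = [-2 , - 9/8, - 1/2, sqrt(11 ) /11, 4/13,  1/pi,1.17,sqrt(2), 1.63, sqrt(7 ) , E, pi, 3 *sqrt (2) , sqrt( 19 )]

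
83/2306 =83/2306 = 0.04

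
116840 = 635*184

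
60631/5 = 60631/5 = 12126.20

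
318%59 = 23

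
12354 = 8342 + 4012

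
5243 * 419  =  2196817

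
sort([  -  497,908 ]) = [  -  497,908]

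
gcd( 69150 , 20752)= 2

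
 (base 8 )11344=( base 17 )gc8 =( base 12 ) 2970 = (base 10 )4836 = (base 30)5B6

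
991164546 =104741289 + 886423257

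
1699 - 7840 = -6141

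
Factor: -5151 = - 3^1*17^1*101^1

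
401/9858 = 401/9858  =  0.04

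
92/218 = 46/109 = 0.42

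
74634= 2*37317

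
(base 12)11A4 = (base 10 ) 1996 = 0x7CC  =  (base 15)8D1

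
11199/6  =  1866 + 1/2  =  1866.50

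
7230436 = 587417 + 6643019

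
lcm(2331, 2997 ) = 20979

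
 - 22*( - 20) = 440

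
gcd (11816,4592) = 56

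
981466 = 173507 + 807959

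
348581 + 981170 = 1329751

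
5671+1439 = 7110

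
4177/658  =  6 + 229/658 = 6.35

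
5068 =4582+486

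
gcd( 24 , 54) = 6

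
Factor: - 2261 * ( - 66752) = 2^6*7^2*17^1*19^1*149^1 =150926272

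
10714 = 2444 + 8270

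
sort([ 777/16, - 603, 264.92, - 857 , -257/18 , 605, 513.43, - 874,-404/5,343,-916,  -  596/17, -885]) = [ - 916, - 885,  -  874,-857, - 603, - 404/5, -596/17,-257/18,777/16,264.92,343,513.43,605] 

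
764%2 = 0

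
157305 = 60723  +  96582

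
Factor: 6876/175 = 2^2*3^2*5^( - 2 )*7^( - 1 ) * 191^1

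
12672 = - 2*( - 6336 )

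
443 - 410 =33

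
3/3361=3/3361 = 0.00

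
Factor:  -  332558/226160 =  - 647/440 = - 2^( - 3)*5^( - 1 ) * 11^( - 1 )*647^1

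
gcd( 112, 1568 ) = 112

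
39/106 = 39/106  =  0.37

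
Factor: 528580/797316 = 3^(-1)*5^1*107^1*269^( - 1) = 535/807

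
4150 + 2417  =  6567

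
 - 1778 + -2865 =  - 4643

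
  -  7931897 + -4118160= - 12050057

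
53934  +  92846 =146780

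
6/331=6/331 = 0.02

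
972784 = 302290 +670494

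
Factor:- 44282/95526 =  - 3^( - 3 )*7^1*29^( - 1) * 61^(  -  1 ) * 3163^1 = - 22141/47763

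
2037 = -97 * ( - 21) 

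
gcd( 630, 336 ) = 42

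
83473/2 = 41736 + 1/2= 41736.50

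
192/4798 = 96/2399  =  0.04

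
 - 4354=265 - 4619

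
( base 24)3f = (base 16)57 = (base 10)87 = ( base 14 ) 63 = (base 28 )33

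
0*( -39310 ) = 0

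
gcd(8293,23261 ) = 1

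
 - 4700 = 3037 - 7737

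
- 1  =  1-2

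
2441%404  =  17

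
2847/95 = 29+ 92/95 = 29.97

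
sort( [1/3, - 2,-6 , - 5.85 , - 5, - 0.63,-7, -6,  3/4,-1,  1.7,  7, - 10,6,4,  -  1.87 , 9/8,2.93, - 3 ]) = [ - 10,-7,  -  6, - 6, - 5.85, - 5, - 3, - 2, - 1.87, - 1, - 0.63,1/3,3/4,  9/8, 1.7, 2.93, 4,6, 7]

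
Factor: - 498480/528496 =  - 3^1*5^1*17^ ( -1 )*29^(-1)*31^1 = - 465/493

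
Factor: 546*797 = 2^1 * 3^1*7^1*13^1*797^1=435162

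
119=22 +97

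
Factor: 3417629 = 17^1 *201037^1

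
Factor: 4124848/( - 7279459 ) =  - 2^4*7^1*11^( -1 ) * 13^1 * 2833^1*661769^(  -  1)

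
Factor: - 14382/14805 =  - 34/35= - 2^1*5^( - 1 ) *7^(  -  1 )*17^1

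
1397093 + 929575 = 2326668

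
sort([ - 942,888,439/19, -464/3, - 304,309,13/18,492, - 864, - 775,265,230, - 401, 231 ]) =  [  -  942,-864,-775, - 401,-304, - 464/3,13/18, 439/19,230, 231 , 265,309,492,888 ] 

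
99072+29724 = 128796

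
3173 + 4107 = 7280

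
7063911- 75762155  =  -68698244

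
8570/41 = 8570/41 = 209.02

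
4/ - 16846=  - 2/8423 = - 0.00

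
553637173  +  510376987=1064014160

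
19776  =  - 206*(-96) 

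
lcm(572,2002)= 4004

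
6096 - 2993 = 3103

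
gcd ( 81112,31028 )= 4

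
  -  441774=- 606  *729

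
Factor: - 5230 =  - 2^1*5^1*523^1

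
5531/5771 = 5531/5771 = 0.96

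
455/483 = 65/69  =  0.94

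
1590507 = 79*20133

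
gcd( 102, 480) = 6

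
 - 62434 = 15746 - 78180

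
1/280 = 1/280 = 0.00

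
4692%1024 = 596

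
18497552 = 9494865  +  9002687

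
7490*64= 479360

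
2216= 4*554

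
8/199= 8/199=0.04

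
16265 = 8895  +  7370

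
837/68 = 12 + 21/68 = 12.31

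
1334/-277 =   -  5 +51/277 = - 4.82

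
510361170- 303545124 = 206816046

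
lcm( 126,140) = 1260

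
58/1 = 58 = 58.00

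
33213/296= 112 + 61/296 = 112.21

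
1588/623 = 2 + 342/623 = 2.55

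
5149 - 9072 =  - 3923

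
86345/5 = 17269 = 17269.00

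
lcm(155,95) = 2945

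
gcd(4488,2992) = 1496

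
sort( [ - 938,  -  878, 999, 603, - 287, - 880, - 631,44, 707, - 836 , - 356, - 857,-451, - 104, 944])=[  -  938, - 880, - 878,  -  857,- 836,  -  631, - 451, - 356, - 287, - 104, 44, 603, 707, 944 , 999] 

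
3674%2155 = 1519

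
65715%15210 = 4875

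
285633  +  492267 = 777900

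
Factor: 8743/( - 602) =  - 1249/86 = - 2^(-1)*43^(-1) * 1249^1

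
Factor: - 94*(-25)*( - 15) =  - 35250 = - 2^1*3^1*5^3 * 47^1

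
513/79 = 6+39/79 = 6.49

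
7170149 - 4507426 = 2662723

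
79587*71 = 5650677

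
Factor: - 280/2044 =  - 10/73 = - 2^1*5^1*73^(-1 ) 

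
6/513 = 2/171  =  0.01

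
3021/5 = 604 + 1/5 = 604.20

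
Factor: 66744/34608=2^( - 1)*3^3*7^ ( - 1 ) = 27/14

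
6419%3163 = 93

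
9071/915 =9 + 836/915 = 9.91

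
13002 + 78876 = 91878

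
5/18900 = 1/3780 = 0.00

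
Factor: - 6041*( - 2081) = 12571321 = 7^1 * 863^1*2081^1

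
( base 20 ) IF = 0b101110111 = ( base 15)1a0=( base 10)375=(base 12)273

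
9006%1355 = 876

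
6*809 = 4854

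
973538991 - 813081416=160457575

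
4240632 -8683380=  - 4442748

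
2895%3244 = 2895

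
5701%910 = 241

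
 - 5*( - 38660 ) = 193300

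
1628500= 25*65140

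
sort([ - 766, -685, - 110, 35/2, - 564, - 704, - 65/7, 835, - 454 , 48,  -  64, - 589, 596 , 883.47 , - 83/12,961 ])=[ - 766,  -  704,-685, - 589, - 564, - 454 , - 110, - 64,-65/7, - 83/12 , 35/2 , 48, 596,835, 883.47,961 ]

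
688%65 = 38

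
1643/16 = 1643/16 = 102.69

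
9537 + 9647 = 19184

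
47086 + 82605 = 129691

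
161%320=161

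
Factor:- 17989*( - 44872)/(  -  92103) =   -  807202408/92103  =  -2^3 * 3^( - 1)*11^(-1)*71^1*79^1*2791^( - 1)*17989^1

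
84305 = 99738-15433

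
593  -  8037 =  - 7444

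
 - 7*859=  -  6013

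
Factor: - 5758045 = -5^1 * 19^1*60611^1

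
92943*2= 185886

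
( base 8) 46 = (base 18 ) 22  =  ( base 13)2C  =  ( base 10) 38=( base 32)16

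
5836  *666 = 3886776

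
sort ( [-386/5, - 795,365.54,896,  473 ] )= [  -  795, - 386/5,365.54, 473,896 ] 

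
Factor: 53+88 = 141 = 3^1*47^1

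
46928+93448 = 140376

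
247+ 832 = 1079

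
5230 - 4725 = 505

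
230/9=25 + 5/9 = 25.56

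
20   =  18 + 2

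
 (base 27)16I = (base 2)1110001101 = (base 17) 328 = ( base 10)909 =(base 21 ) 216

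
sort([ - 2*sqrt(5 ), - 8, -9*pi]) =[ -9*pi  , - 8, -2*sqrt (5 )]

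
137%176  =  137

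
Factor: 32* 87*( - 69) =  - 192096 = - 2^5*3^2*23^1*29^1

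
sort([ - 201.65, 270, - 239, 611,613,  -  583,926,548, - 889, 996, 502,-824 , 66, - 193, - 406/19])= [  -  889, - 824, - 583, - 239, - 201.65, - 193, - 406/19, 66 , 270,502,548, 611,613, 926, 996]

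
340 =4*85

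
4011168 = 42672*94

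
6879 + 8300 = 15179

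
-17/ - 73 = 17/73 =0.23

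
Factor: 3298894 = 2^1*19^1*86813^1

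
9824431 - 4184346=5640085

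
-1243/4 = -311 + 1/4 = - 310.75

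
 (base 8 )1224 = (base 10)660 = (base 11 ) 550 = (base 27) OC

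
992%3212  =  992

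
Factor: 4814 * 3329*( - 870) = - 13942451220 = - 2^2*3^1*5^1*29^2 * 83^1*3329^1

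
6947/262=6947/262= 26.52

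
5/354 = 5/354 = 0.01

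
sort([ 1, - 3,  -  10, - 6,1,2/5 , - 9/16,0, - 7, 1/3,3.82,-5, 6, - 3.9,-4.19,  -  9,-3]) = [-10, - 9, - 7,-6, - 5, - 4.19, - 3.9,-3, - 3, - 9/16, 0, 1/3, 2/5, 1, 1,3.82, 6 ]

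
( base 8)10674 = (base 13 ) 20b3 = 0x11BC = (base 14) 1924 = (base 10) 4540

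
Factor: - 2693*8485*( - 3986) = 91080518530 = 2^1*5^1*1697^1  *  1993^1 * 2693^1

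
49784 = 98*508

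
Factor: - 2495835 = -3^2*5^1*37^1*1499^1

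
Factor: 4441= 4441^1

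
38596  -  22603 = 15993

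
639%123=24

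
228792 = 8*28599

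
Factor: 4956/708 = 7 = 7^1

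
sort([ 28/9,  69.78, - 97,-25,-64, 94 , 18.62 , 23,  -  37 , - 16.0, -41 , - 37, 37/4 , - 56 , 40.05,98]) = [-97,- 64 ,-56,-41,-37, - 37, - 25, - 16.0,28/9, 37/4, 18.62 , 23,40.05, 69.78,94 , 98 ] 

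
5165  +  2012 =7177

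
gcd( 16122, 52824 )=6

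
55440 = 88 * 630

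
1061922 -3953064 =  - 2891142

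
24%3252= 24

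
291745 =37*7885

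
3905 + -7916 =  - 4011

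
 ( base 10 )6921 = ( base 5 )210141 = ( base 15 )20b6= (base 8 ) 15411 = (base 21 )FEC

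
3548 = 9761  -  6213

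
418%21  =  19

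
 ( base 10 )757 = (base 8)1365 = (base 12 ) 531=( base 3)1001001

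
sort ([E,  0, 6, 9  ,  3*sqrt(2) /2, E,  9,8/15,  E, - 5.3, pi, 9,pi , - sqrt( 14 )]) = [- 5.3, - sqrt(14 ),0,  8/15 , 3*sqrt(2)/2,E , E, E,pi,pi , 6,9, 9,  9]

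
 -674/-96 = 7 + 1/48 = 7.02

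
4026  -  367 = 3659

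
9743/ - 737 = - 9743/737= -  13.22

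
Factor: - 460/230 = - 2  =  - 2^1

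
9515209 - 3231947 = 6283262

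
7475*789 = 5897775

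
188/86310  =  94/43155 = 0.00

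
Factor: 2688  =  2^7 * 3^1*7^1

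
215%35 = 5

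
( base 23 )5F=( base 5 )1010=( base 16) 82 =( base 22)5k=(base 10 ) 130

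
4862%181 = 156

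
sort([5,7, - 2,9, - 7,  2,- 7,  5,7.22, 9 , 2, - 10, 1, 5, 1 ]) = [  -  10 , - 7, - 7, - 2, 1,1,  2,2,  5,  5, 5, 7,  7.22, 9,9]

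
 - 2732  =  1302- 4034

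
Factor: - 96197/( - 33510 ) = 2^( - 1)*3^( - 1)*5^( - 1)*19^1*61^1 * 83^1*1117^ ( - 1 )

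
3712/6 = 618  +  2/3 = 618.67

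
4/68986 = 2/34493=0.00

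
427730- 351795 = 75935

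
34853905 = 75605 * 461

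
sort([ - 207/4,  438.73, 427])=[ - 207/4, 427,438.73] 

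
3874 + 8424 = 12298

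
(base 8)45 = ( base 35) 12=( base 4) 211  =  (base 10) 37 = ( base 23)1e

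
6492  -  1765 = 4727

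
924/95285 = 924/95285 = 0.01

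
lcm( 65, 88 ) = 5720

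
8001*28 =224028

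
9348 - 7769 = 1579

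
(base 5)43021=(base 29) 3CF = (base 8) 5506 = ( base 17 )9gd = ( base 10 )2886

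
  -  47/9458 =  - 1 + 9411/9458 = - 0.00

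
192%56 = 24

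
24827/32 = 24827/32=775.84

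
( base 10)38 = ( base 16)26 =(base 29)19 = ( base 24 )1E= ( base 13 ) 2C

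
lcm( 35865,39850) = 358650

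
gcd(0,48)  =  48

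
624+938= 1562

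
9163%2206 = 339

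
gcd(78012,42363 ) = 9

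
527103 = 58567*9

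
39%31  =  8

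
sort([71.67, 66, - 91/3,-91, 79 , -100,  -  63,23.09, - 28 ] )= [ -100 , - 91, -63, -91/3 , - 28, 23.09,66, 71.67,79]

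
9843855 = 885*11123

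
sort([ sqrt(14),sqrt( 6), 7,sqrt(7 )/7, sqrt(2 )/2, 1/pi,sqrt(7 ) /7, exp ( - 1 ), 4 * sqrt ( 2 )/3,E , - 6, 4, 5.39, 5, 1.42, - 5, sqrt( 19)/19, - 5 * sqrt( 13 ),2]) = [-5*sqrt(13),  -  6 , -5,sqrt( 19 )/19,1/pi,exp( - 1 ), sqrt( 7 )/7, sqrt( 7) /7, sqrt(2 )/2,1.42,4*sqrt( 2 )/3,2, sqrt(6),E , sqrt(14) , 4 , 5, 5.39,7] 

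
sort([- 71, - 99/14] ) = [-71,-99/14 ]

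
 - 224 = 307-531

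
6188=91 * 68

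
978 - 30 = 948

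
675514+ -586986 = 88528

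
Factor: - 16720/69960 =  -  38/159 = -2^1*3^(-1 )*19^1*53^( - 1) 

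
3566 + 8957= 12523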